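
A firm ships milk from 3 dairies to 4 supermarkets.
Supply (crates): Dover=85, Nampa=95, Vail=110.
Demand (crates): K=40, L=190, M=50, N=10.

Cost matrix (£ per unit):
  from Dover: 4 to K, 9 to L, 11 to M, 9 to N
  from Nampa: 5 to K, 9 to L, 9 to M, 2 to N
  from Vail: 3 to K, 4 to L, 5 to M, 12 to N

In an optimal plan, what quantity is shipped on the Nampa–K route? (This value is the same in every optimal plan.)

The minimum-cost plan:
  Dover–K: 40 × £4 = £160
  Dover–L: 45 × £9 = £405
  Nampa–L: 35 × £9 = £315
  Nampa–M: 50 × £9 = £450
  Nampa–N: 10 × £2 = £20
  Vail–L: 110 × £4 = £440
Total cost = £1790.
The route Nampa→K is not used.

0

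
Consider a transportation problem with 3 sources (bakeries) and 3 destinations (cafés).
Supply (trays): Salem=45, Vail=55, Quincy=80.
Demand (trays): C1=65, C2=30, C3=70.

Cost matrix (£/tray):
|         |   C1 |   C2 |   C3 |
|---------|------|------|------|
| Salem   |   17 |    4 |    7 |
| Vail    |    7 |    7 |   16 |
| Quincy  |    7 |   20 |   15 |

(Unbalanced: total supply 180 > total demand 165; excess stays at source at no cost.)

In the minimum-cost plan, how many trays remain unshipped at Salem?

0

Minimum-cost shipments:
  Salem->C3: 45 × £7 = £315
  Vail->C1: 25 × £7 = £175
  Vail->C2: 30 × £7 = £210
  Quincy->C1: 40 × £7 = £280
  Quincy->C3: 25 × £15 = £375
Total cost = £1355.
Salem ships 45 of its 45, leaving 0.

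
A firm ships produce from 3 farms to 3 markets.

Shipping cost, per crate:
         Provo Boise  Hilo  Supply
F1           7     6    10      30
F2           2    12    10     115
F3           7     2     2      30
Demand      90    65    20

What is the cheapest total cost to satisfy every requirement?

One minimum-cost allocation:
  F1→Boise: 30 × 6 = 180
  F2→Provo: 90 × 2 = 180
  F2→Boise: 5 × 12 = 60
  F2→Hilo: 20 × 10 = 200
  F3→Boise: 30 × 2 = 60
Total = 180 + 180 + 60 + 200 + 60 = 680.
(Supply check: F1 ships 30; F2 ships 115; F3 ships 30.)

680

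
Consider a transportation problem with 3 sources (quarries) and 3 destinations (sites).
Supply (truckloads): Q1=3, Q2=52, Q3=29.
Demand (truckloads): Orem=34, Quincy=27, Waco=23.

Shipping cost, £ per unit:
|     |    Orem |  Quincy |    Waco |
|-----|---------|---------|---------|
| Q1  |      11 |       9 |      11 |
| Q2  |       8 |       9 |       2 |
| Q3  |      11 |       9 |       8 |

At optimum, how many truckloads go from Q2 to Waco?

The minimum-cost plan:
  Q1 to Quincy: 3 × £9 = £27
  Q2 to Orem: 29 × £8 = £232
  Q2 to Waco: 23 × £2 = £46
  Q3 to Orem: 5 × £11 = £55
  Q3 to Quincy: 24 × £9 = £216
Total cost = £576.
So Q2→Waco carries 23 truckloads.

23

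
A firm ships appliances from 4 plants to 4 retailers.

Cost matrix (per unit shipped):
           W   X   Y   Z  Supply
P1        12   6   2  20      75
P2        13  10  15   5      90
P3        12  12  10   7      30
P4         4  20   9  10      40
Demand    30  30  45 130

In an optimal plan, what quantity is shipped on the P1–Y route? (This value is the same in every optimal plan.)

45

Optimal shipments:
  P1→X: 30 × 6 = 180
  P1→Y: 45 × 2 = 90
  P2→Z: 90 × 5 = 450
  P3→Z: 30 × 7 = 210
  P4→W: 30 × 4 = 120
  P4→Z: 10 × 10 = 100
Total cost = 1150.
So P1→Y carries 45 units.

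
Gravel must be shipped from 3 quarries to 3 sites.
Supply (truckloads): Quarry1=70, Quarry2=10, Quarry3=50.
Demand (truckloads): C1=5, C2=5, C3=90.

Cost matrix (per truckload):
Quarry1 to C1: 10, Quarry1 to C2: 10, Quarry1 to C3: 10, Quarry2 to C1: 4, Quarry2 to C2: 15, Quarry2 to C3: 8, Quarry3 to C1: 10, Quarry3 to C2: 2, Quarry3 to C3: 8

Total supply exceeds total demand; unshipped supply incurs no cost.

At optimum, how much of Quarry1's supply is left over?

Minimum-cost shipments:
  Quarry1–C3: 40 truckloads
  Quarry2–C1: 5 truckloads
  Quarry2–C3: 5 truckloads
  Quarry3–C2: 5 truckloads
  Quarry3–C3: 45 truckloads
Total cost = 830.
Quarry1 ships 40 of its 70, leaving 30.

30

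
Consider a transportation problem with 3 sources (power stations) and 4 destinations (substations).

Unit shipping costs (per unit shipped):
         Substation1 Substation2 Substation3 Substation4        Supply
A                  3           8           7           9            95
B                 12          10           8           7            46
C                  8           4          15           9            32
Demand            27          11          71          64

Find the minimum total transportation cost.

Optimal allocation:
  A–Substation1: 27 MWh
  A–Substation3: 68 MWh
  B–Substation3: 3 MWh
  B–Substation4: 43 MWh
  C–Substation2: 11 MWh
  C–Substation4: 21 MWh
Total cost = 1115.

1115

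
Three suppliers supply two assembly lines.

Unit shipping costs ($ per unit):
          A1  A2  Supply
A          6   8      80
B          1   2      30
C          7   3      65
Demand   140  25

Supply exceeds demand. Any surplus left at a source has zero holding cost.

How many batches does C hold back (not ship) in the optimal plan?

10

An optimal plan:
  A->A1: 80 batches
  B->A1: 30 batches
  C->A1: 30 batches
  C->A2: 25 batches
Total cost = $795.
C ships 55 of its 65, leaving 10.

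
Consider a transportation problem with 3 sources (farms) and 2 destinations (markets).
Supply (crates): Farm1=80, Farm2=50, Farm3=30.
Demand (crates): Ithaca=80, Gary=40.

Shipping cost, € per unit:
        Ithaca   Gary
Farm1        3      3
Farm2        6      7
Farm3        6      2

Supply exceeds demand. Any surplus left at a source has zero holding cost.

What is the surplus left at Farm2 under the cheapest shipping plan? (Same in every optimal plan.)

40

An optimal plan:
  Farm1–Ithaca: 70 crates
  Farm1–Gary: 10 crates
  Farm2–Ithaca: 10 crates
  Farm3–Gary: 30 crates
Total cost = €360.
Farm2 ships 10 of its 50, leaving 40.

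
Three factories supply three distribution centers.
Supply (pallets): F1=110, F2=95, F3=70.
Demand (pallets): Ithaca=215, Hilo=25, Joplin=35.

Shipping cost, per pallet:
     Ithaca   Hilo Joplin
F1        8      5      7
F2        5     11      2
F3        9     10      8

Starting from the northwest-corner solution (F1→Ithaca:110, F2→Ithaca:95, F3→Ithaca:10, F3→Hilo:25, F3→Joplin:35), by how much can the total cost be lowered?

170

Current plan cost = 110·8 + 95·5 + 10·9 + 25·10 + 35·8 = 1975.
Optimal plan:
  F1 to Ithaca: 85 × 8 = 680
  F1 to Hilo: 25 × 5 = 125
  F2 to Ithaca: 60 × 5 = 300
  F2 to Joplin: 35 × 2 = 70
  F3 to Ithaca: 70 × 9 = 630
Optimal cost = 1805.
Saving = 1975 − 1805 = 170.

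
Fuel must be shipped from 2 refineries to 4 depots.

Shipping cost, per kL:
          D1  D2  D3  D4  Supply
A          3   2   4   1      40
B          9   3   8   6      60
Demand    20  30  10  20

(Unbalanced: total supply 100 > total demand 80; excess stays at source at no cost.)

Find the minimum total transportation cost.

250

Optimal allocation:
  A→D1: 20 × 3 = 60
  A→D4: 20 × 1 = 20
  B→D2: 30 × 3 = 90
  B→D3: 10 × 8 = 80
Total = 60 + 20 + 90 + 80 = 250.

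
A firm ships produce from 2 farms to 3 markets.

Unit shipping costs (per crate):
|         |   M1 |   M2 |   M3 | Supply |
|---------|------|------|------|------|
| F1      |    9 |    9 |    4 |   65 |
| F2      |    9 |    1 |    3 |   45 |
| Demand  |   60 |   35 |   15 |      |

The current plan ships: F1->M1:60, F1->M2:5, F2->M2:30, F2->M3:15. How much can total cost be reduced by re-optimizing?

Current plan cost = 60·9 + 5·9 + 30·1 + 15·3 = 660.
Optimal plan:
  F1–M1: 60 × 9 = 540
  F1–M3: 5 × 4 = 20
  F2–M2: 35 × 1 = 35
  F2–M3: 10 × 3 = 30
Optimal cost = 625.
Saving = 660 − 625 = 35.

35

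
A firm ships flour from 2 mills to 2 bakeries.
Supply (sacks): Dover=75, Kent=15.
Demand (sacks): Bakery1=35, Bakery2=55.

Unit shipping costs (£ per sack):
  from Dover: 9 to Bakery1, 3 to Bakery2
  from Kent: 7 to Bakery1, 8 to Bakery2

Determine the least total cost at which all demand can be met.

450

A cheapest plan:
  Dover–Bakery1: 20 × £9 = £180
  Dover–Bakery2: 55 × £3 = £165
  Kent–Bakery1: 15 × £7 = £105
Total = 180 + 165 + 105 = £450.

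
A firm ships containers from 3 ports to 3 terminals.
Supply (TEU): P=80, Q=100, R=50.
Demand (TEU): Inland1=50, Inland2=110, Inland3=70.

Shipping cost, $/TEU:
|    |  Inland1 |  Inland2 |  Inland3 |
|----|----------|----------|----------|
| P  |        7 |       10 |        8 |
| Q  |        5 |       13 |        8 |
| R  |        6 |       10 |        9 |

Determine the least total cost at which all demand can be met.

A cheapest plan:
  P->Inland2: 60 × $10 = $600
  P->Inland3: 20 × $8 = $160
  Q->Inland1: 50 × $5 = $250
  Q->Inland3: 50 × $8 = $400
  R->Inland2: 50 × $10 = $500
Total = 600 + 160 + 250 + 400 + 500 = $1910.

1910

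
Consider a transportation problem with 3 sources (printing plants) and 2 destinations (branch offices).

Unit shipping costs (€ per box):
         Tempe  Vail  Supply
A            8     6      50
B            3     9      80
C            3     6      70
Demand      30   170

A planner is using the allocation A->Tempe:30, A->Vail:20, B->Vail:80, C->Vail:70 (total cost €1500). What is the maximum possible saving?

240

Current plan cost = 30·8 + 20·6 + 80·9 + 70·6 = €1500.
Optimal plan:
  A–Vail: 50 boxes
  B–Tempe: 30 boxes
  B–Vail: 50 boxes
  C–Vail: 70 boxes
Optimal cost = €1260.
Saving = 1500 − 1260 = €240.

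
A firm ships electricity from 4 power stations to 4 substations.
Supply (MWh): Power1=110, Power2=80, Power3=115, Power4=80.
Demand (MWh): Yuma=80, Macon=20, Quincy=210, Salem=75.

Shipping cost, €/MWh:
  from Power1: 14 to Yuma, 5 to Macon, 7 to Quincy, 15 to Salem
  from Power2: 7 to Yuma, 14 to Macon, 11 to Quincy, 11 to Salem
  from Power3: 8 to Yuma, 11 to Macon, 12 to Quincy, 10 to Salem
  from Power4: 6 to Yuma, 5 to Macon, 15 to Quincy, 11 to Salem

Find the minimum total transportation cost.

A cheapest plan:
  Power1→Quincy: 110 × €7 = €770
  Power2→Yuma: 20 × €7 = €140
  Power2→Quincy: 60 × €11 = €660
  Power3→Quincy: 40 × €12 = €480
  Power3→Salem: 75 × €10 = €750
  Power4→Yuma: 60 × €6 = €360
  Power4→Macon: 20 × €5 = €100
Total = 770 + 140 + 660 + 480 + 750 + 360 + 100 = €3260.
(Supply check: Power1 ships 110; Power2 ships 80; Power3 ships 115; Power4 ships 80.)

3260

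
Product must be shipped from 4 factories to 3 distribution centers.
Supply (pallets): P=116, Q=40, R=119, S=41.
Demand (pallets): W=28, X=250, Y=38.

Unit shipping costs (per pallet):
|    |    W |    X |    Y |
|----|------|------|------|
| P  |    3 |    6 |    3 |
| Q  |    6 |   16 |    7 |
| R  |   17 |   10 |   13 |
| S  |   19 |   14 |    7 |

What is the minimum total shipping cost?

2530

A cheapest plan:
  P→X: 116 pallets
  Q→W: 28 pallets
  Q→Y: 12 pallets
  R→X: 119 pallets
  S→X: 15 pallets
  S→Y: 26 pallets
Total cost = 2530.
(Supply check: P ships 116; Q ships 40; R ships 119; S ships 41.)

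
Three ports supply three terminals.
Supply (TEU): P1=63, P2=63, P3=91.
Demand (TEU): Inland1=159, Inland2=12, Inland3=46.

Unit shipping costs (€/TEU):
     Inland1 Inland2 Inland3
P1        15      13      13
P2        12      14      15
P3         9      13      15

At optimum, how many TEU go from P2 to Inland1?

Solving gives:
  P1→Inland1: 5 × €15 = €75
  P1→Inland2: 12 × €13 = €156
  P1→Inland3: 46 × €13 = €598
  P2→Inland1: 63 × €12 = €756
  P3→Inland1: 91 × €9 = €819
Total cost = €2404.
So P2→Inland1 carries 63 TEU.

63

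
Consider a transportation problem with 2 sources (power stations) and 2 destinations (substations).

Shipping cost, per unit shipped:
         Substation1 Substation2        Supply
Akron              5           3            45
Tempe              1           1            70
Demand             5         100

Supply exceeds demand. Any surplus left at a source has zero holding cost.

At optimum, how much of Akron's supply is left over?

10

An optimal plan:
  Akron to Substation2: 35 MWh
  Tempe to Substation1: 5 MWh
  Tempe to Substation2: 65 MWh
Total cost = 175.
Akron ships 35 of its 45, leaving 10.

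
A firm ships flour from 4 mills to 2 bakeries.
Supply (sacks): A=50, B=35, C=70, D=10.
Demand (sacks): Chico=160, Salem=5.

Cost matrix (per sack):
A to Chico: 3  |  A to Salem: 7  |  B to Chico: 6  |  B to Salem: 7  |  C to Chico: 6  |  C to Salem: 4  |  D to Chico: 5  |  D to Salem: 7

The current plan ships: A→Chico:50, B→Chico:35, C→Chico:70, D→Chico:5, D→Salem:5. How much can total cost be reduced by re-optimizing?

Current plan cost = 50·3 + 35·6 + 70·6 + 5·5 + 5·7 = 840.
Optimal plan:
  A→Chico: 50 × 3 = 150
  B→Chico: 35 × 6 = 210
  C→Chico: 65 × 6 = 390
  C→Salem: 5 × 4 = 20
  D→Chico: 10 × 5 = 50
Optimal cost = 820.
Saving = 840 − 820 = 20.

20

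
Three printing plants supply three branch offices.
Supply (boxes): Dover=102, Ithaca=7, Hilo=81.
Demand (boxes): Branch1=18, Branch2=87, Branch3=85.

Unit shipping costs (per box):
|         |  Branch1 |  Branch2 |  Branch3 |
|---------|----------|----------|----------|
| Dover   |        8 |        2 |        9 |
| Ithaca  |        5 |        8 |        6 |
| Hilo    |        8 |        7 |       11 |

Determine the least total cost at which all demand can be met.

1188

An optimal shipping plan:
  Dover to Branch2: 87 boxes
  Dover to Branch3: 15 boxes
  Ithaca to Branch3: 7 boxes
  Hilo to Branch1: 18 boxes
  Hilo to Branch3: 63 boxes
Total cost = 1188.
(Supply check: Dover ships 102; Ithaca ships 7; Hilo ships 81.)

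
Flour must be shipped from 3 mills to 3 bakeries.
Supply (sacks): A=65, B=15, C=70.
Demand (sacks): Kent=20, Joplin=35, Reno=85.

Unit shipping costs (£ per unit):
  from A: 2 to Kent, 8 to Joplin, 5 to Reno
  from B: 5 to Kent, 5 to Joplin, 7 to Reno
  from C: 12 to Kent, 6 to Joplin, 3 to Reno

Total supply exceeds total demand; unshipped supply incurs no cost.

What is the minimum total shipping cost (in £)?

One minimum-cost allocation:
  A→Kent: 20 sacks
  A→Joplin: 20 sacks
  A→Reno: 15 sacks
  B→Joplin: 15 sacks
  C→Reno: 70 sacks
Total cost = £560.
(Supply check: A ships 55; B ships 15; C ships 70.)

560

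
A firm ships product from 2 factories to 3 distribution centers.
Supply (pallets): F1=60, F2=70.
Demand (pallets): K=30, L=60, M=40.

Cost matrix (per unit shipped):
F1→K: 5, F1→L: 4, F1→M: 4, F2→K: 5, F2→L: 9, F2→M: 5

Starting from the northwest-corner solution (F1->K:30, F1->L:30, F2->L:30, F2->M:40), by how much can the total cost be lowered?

150

Current plan cost = 30·5 + 30·4 + 30·9 + 40·5 = 740.
Optimal plan:
  F1–L: 60 × 4 = 240
  F2–K: 30 × 5 = 150
  F2–M: 40 × 5 = 200
Optimal cost = 590.
Saving = 740 − 590 = 150.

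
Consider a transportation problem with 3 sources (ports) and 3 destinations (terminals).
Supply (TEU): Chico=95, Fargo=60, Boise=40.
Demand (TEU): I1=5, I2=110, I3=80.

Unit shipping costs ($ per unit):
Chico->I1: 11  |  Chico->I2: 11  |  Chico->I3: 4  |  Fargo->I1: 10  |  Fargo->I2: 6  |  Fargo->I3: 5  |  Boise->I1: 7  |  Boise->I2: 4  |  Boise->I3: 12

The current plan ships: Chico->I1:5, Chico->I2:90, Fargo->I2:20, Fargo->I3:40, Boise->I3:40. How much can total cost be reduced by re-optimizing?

Current plan cost = 5·11 + 90·11 + 20·6 + 40·5 + 40·12 = $1845.
Optimal plan:
  Chico–I1: 5 TEU
  Chico–I2: 10 TEU
  Chico–I3: 80 TEU
  Fargo–I2: 60 TEU
  Boise–I2: 40 TEU
Optimal cost = $1005.
Saving = 1845 − 1005 = $840.

840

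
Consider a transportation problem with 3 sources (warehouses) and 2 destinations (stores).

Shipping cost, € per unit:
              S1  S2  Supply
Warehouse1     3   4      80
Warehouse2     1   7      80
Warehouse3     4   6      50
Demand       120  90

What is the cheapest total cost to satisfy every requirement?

An optimal shipping plan:
  Warehouse1->S2: 80 × €4 = €320
  Warehouse2->S1: 80 × €1 = €80
  Warehouse3->S1: 40 × €4 = €160
  Warehouse3->S2: 10 × €6 = €60
Total = 320 + 80 + 160 + 60 = €620.

620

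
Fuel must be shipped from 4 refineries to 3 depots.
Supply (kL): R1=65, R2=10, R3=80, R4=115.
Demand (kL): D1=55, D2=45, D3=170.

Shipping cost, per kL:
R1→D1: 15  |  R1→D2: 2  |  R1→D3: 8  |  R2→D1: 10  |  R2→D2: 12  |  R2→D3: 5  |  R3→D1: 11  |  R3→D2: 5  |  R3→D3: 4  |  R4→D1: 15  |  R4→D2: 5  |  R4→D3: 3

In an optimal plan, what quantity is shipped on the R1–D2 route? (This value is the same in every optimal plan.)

45

The minimum-cost plan:
  R1–D2: 45 × 2 = 90
  R1–D3: 20 × 8 = 160
  R2–D1: 10 × 10 = 100
  R3–D1: 45 × 11 = 495
  R3–D3: 35 × 4 = 140
  R4–D3: 115 × 3 = 345
Total cost = 1330.
So R1→D2 carries 45 kL.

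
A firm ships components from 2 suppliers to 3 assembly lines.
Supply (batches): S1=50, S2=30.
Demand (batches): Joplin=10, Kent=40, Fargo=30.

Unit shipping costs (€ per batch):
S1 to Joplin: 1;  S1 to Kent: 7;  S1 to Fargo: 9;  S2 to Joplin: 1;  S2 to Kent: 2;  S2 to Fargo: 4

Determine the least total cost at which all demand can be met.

An optimal shipping plan:
  S1->Joplin: 10 × €1 = €10
  S1->Kent: 40 × €7 = €280
  S2->Fargo: 30 × €4 = €120
Total = 10 + 280 + 120 = €410.

410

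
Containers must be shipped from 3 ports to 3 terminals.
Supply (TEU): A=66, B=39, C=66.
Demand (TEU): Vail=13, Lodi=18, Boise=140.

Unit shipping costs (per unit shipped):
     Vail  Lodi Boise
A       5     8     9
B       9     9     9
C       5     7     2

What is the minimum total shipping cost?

A cheapest plan:
  A->Vail: 13 × 5 = 65
  A->Lodi: 18 × 8 = 144
  A->Boise: 35 × 9 = 315
  B->Boise: 39 × 9 = 351
  C->Boise: 66 × 2 = 132
Total = 65 + 144 + 315 + 351 + 132 = 1007.

1007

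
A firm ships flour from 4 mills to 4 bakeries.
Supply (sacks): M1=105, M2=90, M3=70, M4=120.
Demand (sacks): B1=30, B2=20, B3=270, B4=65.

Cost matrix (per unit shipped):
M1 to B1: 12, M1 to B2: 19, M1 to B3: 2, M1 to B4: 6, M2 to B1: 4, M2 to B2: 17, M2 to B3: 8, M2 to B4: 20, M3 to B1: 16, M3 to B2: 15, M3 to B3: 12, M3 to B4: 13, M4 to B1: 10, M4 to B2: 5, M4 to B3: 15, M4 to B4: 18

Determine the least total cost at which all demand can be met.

3285

An optimal shipping plan:
  M1–B3: 105 × 2 = 210
  M2–B3: 90 × 8 = 720
  M3–B3: 5 × 12 = 60
  M3–B4: 65 × 13 = 845
  M4–B1: 30 × 10 = 300
  M4–B2: 20 × 5 = 100
  M4–B3: 70 × 15 = 1050
Total = 210 + 720 + 60 + 845 + 300 + 100 + 1050 = 3285.
(Supply check: M1 ships 105; M2 ships 90; M3 ships 70; M4 ships 120.)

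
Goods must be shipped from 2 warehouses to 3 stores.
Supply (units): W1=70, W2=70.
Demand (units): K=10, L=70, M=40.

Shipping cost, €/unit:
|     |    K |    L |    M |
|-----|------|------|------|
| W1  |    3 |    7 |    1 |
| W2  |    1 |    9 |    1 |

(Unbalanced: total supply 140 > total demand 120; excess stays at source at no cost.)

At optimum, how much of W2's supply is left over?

Minimum-cost shipments:
  W1→L: 70 × €7 = €490
  W2→K: 10 × €1 = €10
  W2→M: 40 × €1 = €40
Total cost = €540.
W2 ships 50 of its 70, leaving 20.

20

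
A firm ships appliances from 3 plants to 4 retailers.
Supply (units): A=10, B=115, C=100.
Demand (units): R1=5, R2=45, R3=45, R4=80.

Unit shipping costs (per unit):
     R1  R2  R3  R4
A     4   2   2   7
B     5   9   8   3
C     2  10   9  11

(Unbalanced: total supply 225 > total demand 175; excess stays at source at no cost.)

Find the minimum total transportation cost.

A cheapest plan:
  A→R2: 10 × 2 = 20
  B→R2: 35 × 9 = 315
  B→R4: 80 × 3 = 240
  C→R1: 5 × 2 = 10
  C→R3: 45 × 9 = 405
Total = 20 + 315 + 240 + 10 + 405 = 990.
(Supply check: A ships 10; B ships 115; C ships 50.)

990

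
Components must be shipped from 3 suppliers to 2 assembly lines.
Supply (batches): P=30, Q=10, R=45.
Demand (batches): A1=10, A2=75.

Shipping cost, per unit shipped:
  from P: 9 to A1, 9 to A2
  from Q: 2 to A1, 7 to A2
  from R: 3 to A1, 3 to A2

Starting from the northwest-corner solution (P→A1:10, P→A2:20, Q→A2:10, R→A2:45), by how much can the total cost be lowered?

50

Current plan cost = 10·9 + 20·9 + 10·7 + 45·3 = 475.
Optimal plan:
  P->A2: 30 × 9 = 270
  Q->A1: 10 × 2 = 20
  R->A2: 45 × 3 = 135
Optimal cost = 425.
Saving = 475 − 425 = 50.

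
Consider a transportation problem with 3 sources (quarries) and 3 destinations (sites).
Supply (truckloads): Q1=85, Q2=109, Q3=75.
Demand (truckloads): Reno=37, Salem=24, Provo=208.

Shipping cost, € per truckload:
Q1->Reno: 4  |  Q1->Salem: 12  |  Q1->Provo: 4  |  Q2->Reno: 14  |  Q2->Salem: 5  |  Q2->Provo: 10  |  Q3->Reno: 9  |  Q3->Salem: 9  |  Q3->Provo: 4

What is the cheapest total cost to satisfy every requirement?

1610

A cheapest plan:
  Q1→Reno: 37 × €4 = €148
  Q1→Provo: 48 × €4 = €192
  Q2→Salem: 24 × €5 = €120
  Q2→Provo: 85 × €10 = €850
  Q3→Provo: 75 × €4 = €300
Total = 148 + 192 + 120 + 850 + 300 = €1610.
(Supply check: Q1 ships 85; Q2 ships 109; Q3 ships 75.)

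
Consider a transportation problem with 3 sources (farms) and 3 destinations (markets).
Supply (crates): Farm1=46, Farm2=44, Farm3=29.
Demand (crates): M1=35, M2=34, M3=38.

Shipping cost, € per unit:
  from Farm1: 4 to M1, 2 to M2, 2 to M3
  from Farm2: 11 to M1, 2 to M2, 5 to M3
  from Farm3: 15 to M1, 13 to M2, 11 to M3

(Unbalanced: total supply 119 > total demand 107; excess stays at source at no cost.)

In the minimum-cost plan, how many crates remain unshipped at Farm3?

An optimal plan:
  Farm1–M1: 35 crates
  Farm1–M3: 11 crates
  Farm2–M2: 34 crates
  Farm2–M3: 10 crates
  Farm3–M3: 17 crates
Total cost = €467.
Farm3 ships 17 of its 29, leaving 12.

12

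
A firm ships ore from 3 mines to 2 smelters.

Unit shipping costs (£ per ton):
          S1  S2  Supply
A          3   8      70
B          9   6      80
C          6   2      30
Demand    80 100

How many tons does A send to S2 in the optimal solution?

0

The minimum-cost plan:
  A->S1: 70 × £3 = £210
  B->S1: 10 × £9 = £90
  B->S2: 70 × £6 = £420
  C->S2: 30 × £2 = £60
Total cost = £780.
The route A→S2 is not used.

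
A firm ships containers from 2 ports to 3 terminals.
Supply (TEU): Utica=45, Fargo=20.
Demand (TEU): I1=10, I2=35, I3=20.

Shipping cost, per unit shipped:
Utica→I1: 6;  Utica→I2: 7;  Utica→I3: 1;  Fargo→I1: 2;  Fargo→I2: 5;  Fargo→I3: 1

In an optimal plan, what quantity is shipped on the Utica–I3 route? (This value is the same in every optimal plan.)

Solving gives:
  Utica–I2: 25 × 7 = 175
  Utica–I3: 20 × 1 = 20
  Fargo–I1: 10 × 2 = 20
  Fargo–I2: 10 × 5 = 50
Total cost = 265.
So Utica→I3 carries 20 TEU.

20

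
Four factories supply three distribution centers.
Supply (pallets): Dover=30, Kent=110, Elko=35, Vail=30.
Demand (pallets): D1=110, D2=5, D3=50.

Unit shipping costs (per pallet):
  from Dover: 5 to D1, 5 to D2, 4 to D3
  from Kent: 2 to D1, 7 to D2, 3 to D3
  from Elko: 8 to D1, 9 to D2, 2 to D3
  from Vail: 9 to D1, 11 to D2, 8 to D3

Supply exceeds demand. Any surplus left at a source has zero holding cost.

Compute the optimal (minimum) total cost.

An optimal shipping plan:
  Dover->D2: 5 × 5 = 25
  Dover->D3: 15 × 4 = 60
  Kent->D1: 110 × 2 = 220
  Elko->D3: 35 × 2 = 70
Total = 25 + 60 + 220 + 70 = 375.

375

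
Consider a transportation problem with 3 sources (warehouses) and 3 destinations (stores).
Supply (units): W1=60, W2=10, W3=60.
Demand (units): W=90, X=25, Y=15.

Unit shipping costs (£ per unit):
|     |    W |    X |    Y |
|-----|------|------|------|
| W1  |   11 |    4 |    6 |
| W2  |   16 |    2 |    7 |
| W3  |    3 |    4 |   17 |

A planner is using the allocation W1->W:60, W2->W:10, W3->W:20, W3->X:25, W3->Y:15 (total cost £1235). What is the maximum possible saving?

Current plan cost = 60·11 + 10·16 + 20·3 + 25·4 + 15·17 = £1235.
Optimal plan:
  W1->W: 30 × £11 = £330
  W1->X: 15 × £4 = £60
  W1->Y: 15 × £6 = £90
  W2->X: 10 × £2 = £20
  W3->W: 60 × £3 = £180
Optimal cost = £680.
Saving = 1235 − 680 = £555.

555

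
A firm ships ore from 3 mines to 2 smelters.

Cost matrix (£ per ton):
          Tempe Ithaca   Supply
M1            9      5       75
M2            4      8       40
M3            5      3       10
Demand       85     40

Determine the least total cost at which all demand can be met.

725

A cheapest plan:
  M1 to Tempe: 35 tons
  M1 to Ithaca: 40 tons
  M2 to Tempe: 40 tons
  M3 to Tempe: 10 tons
Total cost = £725.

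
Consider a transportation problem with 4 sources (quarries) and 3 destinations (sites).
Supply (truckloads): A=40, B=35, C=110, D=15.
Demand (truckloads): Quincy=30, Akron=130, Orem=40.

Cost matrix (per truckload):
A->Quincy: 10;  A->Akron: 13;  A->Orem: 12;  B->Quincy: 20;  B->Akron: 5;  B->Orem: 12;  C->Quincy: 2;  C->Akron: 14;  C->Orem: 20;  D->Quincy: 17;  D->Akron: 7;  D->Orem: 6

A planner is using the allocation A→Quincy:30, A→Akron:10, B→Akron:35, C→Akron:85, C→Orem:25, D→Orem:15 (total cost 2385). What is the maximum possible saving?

Current plan cost = 30·10 + 10·13 + 35·5 + 85·14 + 25·20 + 15·6 = 2385.
Optimal plan:
  A→Akron: 15 × 13 = 195
  A→Orem: 25 × 12 = 300
  B→Akron: 35 × 5 = 175
  C→Quincy: 30 × 2 = 60
  C→Akron: 80 × 14 = 1120
  D→Orem: 15 × 6 = 90
Optimal cost = 1940.
Saving = 2385 − 1940 = 445.

445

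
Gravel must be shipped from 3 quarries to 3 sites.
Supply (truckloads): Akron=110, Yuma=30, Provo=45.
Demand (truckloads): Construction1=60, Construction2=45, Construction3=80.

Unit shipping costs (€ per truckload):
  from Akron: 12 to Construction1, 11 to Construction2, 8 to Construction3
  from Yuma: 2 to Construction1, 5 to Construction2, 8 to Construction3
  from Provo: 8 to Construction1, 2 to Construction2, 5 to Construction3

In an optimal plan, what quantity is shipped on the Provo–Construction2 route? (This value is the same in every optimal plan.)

Solving gives:
  Akron->Construction1: 30 × €12 = €360
  Akron->Construction3: 80 × €8 = €640
  Yuma->Construction1: 30 × €2 = €60
  Provo->Construction2: 45 × €2 = €90
Total cost = €1150.
So Provo→Construction2 carries 45 truckloads.

45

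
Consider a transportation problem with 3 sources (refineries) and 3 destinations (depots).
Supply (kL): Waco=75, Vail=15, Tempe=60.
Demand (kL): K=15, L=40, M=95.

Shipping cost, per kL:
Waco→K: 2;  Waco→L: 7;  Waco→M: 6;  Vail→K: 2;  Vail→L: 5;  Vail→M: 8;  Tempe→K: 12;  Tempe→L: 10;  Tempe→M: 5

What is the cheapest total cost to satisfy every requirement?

790

A cheapest plan:
  Waco->K: 15 kL
  Waco->L: 25 kL
  Waco->M: 35 kL
  Vail->L: 15 kL
  Tempe->M: 60 kL
Total cost = 790.
(Supply check: Waco ships 75; Vail ships 15; Tempe ships 60.)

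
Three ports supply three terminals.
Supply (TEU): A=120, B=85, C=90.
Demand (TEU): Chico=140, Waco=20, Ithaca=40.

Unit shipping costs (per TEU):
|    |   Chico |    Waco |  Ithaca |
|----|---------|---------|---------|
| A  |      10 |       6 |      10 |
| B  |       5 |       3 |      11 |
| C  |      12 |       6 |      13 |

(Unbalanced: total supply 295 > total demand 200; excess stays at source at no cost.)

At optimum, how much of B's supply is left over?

0

Minimum-cost shipments:
  A->Chico: 55 × 10 = 550
  A->Waco: 20 × 6 = 120
  A->Ithaca: 40 × 10 = 400
  B->Chico: 85 × 5 = 425
Total cost = 1495.
B ships 85 of its 85, leaving 0.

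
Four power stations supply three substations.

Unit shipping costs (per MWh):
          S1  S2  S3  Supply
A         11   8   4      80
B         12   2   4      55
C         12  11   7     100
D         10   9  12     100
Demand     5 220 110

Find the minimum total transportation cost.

One minimum-cost allocation:
  A->S2: 65 × 8 = 520
  A->S3: 15 × 4 = 60
  B->S2: 55 × 2 = 110
  C->S1: 5 × 12 = 60
  C->S3: 95 × 7 = 665
  D->S2: 100 × 9 = 900
Total = 520 + 60 + 110 + 60 + 665 + 900 = 2315.
(Supply check: A ships 80; B ships 55; C ships 100; D ships 100.)

2315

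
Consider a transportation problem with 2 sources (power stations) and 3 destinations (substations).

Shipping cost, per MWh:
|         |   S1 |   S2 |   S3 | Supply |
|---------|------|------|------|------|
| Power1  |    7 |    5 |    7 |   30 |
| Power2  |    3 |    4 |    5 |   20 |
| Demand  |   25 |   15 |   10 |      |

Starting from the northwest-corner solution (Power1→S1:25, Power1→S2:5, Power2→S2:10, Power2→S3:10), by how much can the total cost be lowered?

Current plan cost = 25·7 + 5·5 + 10·4 + 10·5 = 290.
Optimal plan:
  Power1–S1: 5 MWh
  Power1–S2: 15 MWh
  Power1–S3: 10 MWh
  Power2–S1: 20 MWh
Optimal cost = 240.
Saving = 290 − 240 = 50.

50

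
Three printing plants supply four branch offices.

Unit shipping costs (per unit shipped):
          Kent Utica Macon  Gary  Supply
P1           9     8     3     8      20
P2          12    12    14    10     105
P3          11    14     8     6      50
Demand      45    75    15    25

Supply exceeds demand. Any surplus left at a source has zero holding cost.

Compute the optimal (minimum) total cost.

An optimal shipping plan:
  P1→Utica: 5 boxes
  P1→Macon: 15 boxes
  P2→Kent: 20 boxes
  P2→Utica: 70 boxes
  P3→Kent: 25 boxes
  P3→Gary: 25 boxes
Total cost = 1590.

1590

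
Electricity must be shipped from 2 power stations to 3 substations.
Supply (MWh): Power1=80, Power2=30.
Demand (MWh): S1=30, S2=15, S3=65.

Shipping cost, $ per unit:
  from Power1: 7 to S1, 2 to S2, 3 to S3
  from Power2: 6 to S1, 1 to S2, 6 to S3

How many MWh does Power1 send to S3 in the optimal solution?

65

Optimal shipments:
  Power1 to S1: 15 × $7 = $105
  Power1 to S3: 65 × $3 = $195
  Power2 to S1: 15 × $6 = $90
  Power2 to S2: 15 × $1 = $15
Total cost = $405.
So Power1→S3 carries 65 MWh.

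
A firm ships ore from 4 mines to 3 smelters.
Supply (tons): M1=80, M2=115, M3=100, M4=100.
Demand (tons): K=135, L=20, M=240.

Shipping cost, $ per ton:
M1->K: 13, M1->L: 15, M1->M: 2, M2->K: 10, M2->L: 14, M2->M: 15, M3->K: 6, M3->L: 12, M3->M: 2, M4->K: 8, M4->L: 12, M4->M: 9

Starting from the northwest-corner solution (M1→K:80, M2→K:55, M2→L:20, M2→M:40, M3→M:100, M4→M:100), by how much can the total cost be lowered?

1120

Current plan cost = 80·13 + 55·10 + 20·14 + 40·15 + 100·2 + 100·9 = $3570.
Optimal plan:
  M1→M: 80 × $2 = $160
  M2→K: 95 × $10 = $950
  M2→L: 20 × $14 = $280
  M3→M: 100 × $2 = $200
  M4→K: 40 × $8 = $320
  M4→M: 60 × $9 = $540
Optimal cost = $2450.
Saving = 3570 − 2450 = $1120.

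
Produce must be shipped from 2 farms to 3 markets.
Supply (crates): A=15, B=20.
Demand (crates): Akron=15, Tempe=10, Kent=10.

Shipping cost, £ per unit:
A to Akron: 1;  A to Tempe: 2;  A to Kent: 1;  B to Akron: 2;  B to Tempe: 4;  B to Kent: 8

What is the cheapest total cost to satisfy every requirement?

70

An optimal shipping plan:
  A to Tempe: 5 × £2 = £10
  A to Kent: 10 × £1 = £10
  B to Akron: 15 × £2 = £30
  B to Tempe: 5 × £4 = £20
Total = 10 + 10 + 30 + 20 = £70.
(Supply check: A ships 15; B ships 20.)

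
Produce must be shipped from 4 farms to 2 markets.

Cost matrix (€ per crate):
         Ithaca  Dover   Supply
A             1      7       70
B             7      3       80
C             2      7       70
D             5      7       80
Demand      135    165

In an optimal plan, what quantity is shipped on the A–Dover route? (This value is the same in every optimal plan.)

0

Optimal shipments:
  A→Ithaca: 70 × €1 = €70
  B→Dover: 80 × €3 = €240
  C→Ithaca: 65 × €2 = €130
  C→Dover: 5 × €7 = €35
  D→Dover: 80 × €7 = €560
Total cost = €1035.
The route A→Dover is not used.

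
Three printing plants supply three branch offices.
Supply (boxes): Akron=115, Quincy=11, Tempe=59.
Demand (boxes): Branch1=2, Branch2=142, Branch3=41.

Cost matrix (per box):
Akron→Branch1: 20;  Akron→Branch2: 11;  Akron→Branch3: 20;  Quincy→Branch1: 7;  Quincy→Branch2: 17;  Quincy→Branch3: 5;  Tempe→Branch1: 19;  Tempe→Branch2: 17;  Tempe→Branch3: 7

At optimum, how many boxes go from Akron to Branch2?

Solving gives:
  Akron→Branch2: 115 boxes
  Quincy→Branch1: 2 boxes
  Quincy→Branch3: 9 boxes
  Tempe→Branch2: 27 boxes
  Tempe→Branch3: 32 boxes
Total cost = 2007.
So Akron→Branch2 carries 115 boxes.

115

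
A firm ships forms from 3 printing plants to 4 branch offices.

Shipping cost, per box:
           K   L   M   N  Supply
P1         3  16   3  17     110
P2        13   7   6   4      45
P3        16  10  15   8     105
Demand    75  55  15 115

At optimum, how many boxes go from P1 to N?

0

Optimal shipments:
  P1→K: 75 × 3 = 225
  P1→L: 20 × 16 = 320
  P1→M: 15 × 3 = 45
  P2→N: 45 × 4 = 180
  P3→L: 35 × 10 = 350
  P3→N: 70 × 8 = 560
Total cost = 1680.
The route P1→N is not used.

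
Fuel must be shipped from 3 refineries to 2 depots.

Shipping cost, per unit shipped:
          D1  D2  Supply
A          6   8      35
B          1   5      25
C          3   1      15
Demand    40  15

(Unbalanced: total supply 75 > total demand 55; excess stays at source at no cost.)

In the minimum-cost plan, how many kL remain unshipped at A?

20

An optimal plan:
  A->D1: 15 × 6 = 90
  B->D1: 25 × 1 = 25
  C->D2: 15 × 1 = 15
Total cost = 130.
A ships 15 of its 35, leaving 20.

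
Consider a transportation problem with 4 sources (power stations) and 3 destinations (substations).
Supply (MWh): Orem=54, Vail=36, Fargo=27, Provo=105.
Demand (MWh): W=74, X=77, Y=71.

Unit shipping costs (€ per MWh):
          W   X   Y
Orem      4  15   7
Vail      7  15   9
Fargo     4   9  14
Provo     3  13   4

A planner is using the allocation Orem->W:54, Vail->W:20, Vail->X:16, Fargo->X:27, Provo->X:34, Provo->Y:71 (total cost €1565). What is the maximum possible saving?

40

Current plan cost = 54·4 + 20·7 + 16·15 + 27·9 + 34·13 + 71·4 = €1565.
Optimal plan:
  Orem to W: 54 × €4 = €216
  Vail to X: 36 × €15 = €540
  Fargo to X: 27 × €9 = €243
  Provo to W: 20 × €3 = €60
  Provo to X: 14 × €13 = €182
  Provo to Y: 71 × €4 = €284
Optimal cost = €1525.
Saving = 1565 − 1525 = €40.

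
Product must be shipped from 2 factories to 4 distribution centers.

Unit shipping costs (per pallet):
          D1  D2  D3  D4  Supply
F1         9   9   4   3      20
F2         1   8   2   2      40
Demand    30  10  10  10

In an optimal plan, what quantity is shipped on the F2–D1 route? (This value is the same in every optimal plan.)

The minimum-cost plan:
  F1->D2: 10 × 9 = 90
  F1->D4: 10 × 3 = 30
  F2->D1: 30 × 1 = 30
  F2->D3: 10 × 2 = 20
Total cost = 170.
So F2→D1 carries 30 pallets.

30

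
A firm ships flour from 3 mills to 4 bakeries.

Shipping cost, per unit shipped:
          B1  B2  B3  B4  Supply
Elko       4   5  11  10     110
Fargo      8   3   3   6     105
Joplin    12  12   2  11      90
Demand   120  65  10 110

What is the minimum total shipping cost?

1785

An optimal shipping plan:
  Elko–B1: 110 × 4 = 440
  Fargo–B2: 65 × 3 = 195
  Fargo–B4: 40 × 6 = 240
  Joplin–B1: 10 × 12 = 120
  Joplin–B3: 10 × 2 = 20
  Joplin–B4: 70 × 11 = 770
Total = 440 + 195 + 240 + 120 + 20 + 770 = 1785.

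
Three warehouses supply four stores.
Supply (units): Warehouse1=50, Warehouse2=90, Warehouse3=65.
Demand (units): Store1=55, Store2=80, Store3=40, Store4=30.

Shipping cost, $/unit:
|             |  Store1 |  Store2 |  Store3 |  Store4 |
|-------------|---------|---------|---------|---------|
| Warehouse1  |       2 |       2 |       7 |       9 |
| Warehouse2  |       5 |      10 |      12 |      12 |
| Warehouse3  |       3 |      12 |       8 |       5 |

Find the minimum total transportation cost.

A cheapest plan:
  Warehouse1→Store2: 50 × $2 = $100
  Warehouse2→Store1: 55 × $5 = $275
  Warehouse2→Store2: 30 × $10 = $300
  Warehouse2→Store3: 5 × $12 = $60
  Warehouse3→Store3: 35 × $8 = $280
  Warehouse3→Store4: 30 × $5 = $150
Total = 100 + 275 + 300 + 60 + 280 + 150 = $1165.
(Supply check: Warehouse1 ships 50; Warehouse2 ships 90; Warehouse3 ships 65.)

1165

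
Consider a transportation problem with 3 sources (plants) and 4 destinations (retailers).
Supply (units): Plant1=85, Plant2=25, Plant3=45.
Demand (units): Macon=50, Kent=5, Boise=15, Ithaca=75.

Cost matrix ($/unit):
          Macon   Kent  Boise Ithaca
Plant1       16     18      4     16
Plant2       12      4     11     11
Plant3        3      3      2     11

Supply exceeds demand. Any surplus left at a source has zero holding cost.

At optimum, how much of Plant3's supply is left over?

An optimal plan:
  Plant1 to Macon: 5 × $16 = $80
  Plant1 to Boise: 15 × $4 = $60
  Plant1 to Ithaca: 55 × $16 = $880
  Plant2 to Kent: 5 × $4 = $20
  Plant2 to Ithaca: 20 × $11 = $220
  Plant3 to Macon: 45 × $3 = $135
Total cost = $1395.
Plant3 ships 45 of its 45, leaving 0.

0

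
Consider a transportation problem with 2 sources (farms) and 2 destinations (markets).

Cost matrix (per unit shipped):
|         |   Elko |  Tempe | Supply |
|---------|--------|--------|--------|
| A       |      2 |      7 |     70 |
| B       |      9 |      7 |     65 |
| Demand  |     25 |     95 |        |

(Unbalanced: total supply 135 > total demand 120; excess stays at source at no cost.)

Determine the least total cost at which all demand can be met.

Optimal allocation:
  A->Elko: 25 × 2 = 50
  A->Tempe: 30 × 7 = 210
  B->Tempe: 65 × 7 = 455
Total = 50 + 210 + 455 = 715.
(Supply check: A ships 55; B ships 65.)

715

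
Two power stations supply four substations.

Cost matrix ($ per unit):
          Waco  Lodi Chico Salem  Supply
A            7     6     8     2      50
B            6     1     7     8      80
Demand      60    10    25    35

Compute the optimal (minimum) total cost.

One minimum-cost allocation:
  A->Waco: 15 × $7 = $105
  A->Salem: 35 × $2 = $70
  B->Waco: 45 × $6 = $270
  B->Lodi: 10 × $1 = $10
  B->Chico: 25 × $7 = $175
Total = 105 + 70 + 270 + 10 + 175 = $630.
(Supply check: A ships 50; B ships 80.)

630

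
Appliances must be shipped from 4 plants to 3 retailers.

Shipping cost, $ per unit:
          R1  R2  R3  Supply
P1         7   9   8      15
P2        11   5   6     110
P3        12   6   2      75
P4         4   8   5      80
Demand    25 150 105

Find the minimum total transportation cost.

1285

Optimal allocation:
  P1→R2: 15 × $9 = $135
  P2→R2: 110 × $5 = $550
  P3→R3: 75 × $2 = $150
  P4→R1: 25 × $4 = $100
  P4→R2: 25 × $8 = $200
  P4→R3: 30 × $5 = $150
Total = 135 + 550 + 150 + 100 + 200 + 150 = $1285.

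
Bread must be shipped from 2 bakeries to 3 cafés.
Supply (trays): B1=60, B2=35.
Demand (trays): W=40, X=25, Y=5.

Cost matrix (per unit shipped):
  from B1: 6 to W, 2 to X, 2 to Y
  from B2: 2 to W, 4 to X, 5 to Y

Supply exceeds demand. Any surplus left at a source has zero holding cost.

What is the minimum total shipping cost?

160

A cheapest plan:
  B1–W: 5 trays
  B1–X: 25 trays
  B1–Y: 5 trays
  B2–W: 35 trays
Total cost = 160.
(Supply check: B1 ships 35; B2 ships 35.)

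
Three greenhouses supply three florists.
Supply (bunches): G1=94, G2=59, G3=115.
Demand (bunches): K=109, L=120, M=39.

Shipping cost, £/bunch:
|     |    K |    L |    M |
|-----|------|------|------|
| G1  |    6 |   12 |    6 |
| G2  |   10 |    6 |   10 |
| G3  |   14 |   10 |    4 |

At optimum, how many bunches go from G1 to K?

The minimum-cost plan:
  G1→K: 94 × £6 = £564
  G2→L: 59 × £6 = £354
  G3→K: 15 × £14 = £210
  G3→L: 61 × £10 = £610
  G3→M: 39 × £4 = £156
Total cost = £1894.
So G1→K carries 94 bunches.

94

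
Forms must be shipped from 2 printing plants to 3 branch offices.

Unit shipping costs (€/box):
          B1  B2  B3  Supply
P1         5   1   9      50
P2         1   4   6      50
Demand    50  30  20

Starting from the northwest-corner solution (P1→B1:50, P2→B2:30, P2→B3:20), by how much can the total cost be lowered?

230

Current plan cost = 50·5 + 30·4 + 20·6 = €490.
Optimal plan:
  P1→B2: 30 boxes
  P1→B3: 20 boxes
  P2→B1: 50 boxes
Optimal cost = €260.
Saving = 490 − 260 = €230.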